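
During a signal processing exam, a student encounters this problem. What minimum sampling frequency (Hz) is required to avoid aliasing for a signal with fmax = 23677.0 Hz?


The Nyquist rate is twice the maximum frequency component.
fs_min = 2 * fmax
      = 2 * 23677.0
      = 47354.0 Hz

47354.0


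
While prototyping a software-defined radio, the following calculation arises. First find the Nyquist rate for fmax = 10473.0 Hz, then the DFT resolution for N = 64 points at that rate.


Step 1 — Nyquist sampling rate:
fs = 2 * fmax = 2 * 10473.0 = 20946.0 Hz

Step 2 — DFT bin spacing:
df = fs / N = 20946.0 / 64 = 327.2812 Hz

327.2812 Hz


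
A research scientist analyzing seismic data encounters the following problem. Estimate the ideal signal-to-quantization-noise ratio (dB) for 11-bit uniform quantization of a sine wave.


Theoretical SNR for a full-scale sinusoid:
SNR = 6.02 * N + 1.76
    = 6.02 * 11 + 1.76
    = 66.22 + 1.76
    = 67.98 dB

67.98 dB


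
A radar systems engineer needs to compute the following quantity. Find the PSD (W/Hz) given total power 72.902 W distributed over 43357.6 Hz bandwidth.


Power spectral density:
PSD = P / BW
    = 72.902 / 43357.6
    = 0.00168141 W/Hz

0.00168141 W/Hz


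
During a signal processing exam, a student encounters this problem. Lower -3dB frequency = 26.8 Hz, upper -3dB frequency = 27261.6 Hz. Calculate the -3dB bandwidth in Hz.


Bandwidth is the difference of -3dB frequencies:
BW = f_high - f_low
   = 27261.6 - 26.8
   = 27234.8 Hz

27234.8 Hz


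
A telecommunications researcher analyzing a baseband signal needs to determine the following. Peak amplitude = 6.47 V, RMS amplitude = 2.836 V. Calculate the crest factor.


Crest factor is the ratio of peak to RMS:
CF = V_peak / V_rms
   = 6.47 / 2.836
   = 2.2814

2.2814


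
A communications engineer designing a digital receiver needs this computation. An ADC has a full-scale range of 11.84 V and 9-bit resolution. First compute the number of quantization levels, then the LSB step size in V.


Step 1 — number of quantization levels:
L = 2^N = 2^9 = 512

Step 2 — LSB step size:
delta = Vfs / L
      = 11.84 / 512
      = 0.023125 V

Levels = 512; step size = 0.023125 V


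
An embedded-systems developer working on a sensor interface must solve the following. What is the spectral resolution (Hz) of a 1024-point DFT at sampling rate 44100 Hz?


DFT frequency resolution:
df = fs / N
   = 44100 / 1024
   = 43.0664 Hz

43.0664 Hz


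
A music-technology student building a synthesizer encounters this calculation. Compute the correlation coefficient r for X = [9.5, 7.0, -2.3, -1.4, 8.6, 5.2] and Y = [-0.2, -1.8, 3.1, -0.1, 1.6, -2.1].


Pearson correlation coefficient (population):
r = cov(X,Y) / (std(X) * std(Y))
Mean X = 4.4333, Mean Y = 0.0833
Cov(X,Y) = -3.477778
Std(X) = 4.647102, Std(Y) = 1.817889
r = -0.4117

-0.4117


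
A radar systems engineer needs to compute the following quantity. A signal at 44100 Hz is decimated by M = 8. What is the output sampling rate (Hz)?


Decimation reduces the sample rate:
fs_out = fs_in / M
       = 44100 / 8
       = 5512.5 Hz

5512.5 Hz


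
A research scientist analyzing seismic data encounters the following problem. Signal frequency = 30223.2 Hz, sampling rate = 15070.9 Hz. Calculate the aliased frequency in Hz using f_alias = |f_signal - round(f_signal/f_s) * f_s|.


Compute the nearest integer multiple of fs to the signal:
n = round(30223.2 / 15070.9) = 2
f_alias = |30223.2 - 2 * 15070.9|
        = |30223.2 - 30141.8|
        = 81.4 Hz

81.4


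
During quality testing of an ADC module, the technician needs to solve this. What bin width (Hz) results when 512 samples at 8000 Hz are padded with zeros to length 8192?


Frequency resolution after zero-padding:
N_padded = 512 * 16 = 8192
df = fs / N_padded
   = 8000 / 8192
   = 0.9766 Hz

0.9766 Hz


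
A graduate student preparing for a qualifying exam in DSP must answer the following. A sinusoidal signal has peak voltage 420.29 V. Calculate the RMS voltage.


RMS voltage for a sinusoidal waveform:
V_rms = V_peak / sqrt(2)
      = 420.29 / 1.414214
      = 297.19 V

297.19 V


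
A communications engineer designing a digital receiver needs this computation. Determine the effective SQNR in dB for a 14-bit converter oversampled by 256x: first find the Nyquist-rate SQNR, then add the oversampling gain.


Step 1 — baseline SQNR at Nyquist:
SQNR_base = 6.02*N + 1.76
          = 6.02*14 + 1.76
          = 86.04 dB

Step 2 — oversampling processing gain:
G = 10*log10(OSR) = 10*log10(256) = 24.08 dB

Step 3 — total:
SQNR_total = 86.04 + 24.08 = 110.12 dB

Base SQNR = 86.04 dB; oversampled SQNR = 110.12 dB


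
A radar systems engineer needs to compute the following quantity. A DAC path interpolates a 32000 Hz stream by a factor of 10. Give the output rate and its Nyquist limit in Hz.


Step 1 — output sample rate after interpolation by L:
fs_out = L * fs_in = 10 * 32000 = 320000 Hz

Step 2 — Nyquist frequency of the output stream:
f_Nyq = fs_out / 2 = 320000 / 2 = 160000.0 Hz

fs_out = 320000 Hz; f_Nyquist = 160000.0 Hz


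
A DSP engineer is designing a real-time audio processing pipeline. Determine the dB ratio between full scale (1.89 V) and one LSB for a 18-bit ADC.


Dynamic range from full-scale to LSB:
V_min = V_max / 2^bits = 1.89 / 2^18
DR = 20 * log10(V_max / V_min)
   = 20 * log10(2^18)
   = 20 * 18 * log10(2)
   = 108.37 dB

108.37 dB


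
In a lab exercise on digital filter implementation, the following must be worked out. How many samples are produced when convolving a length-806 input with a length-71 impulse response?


Linear convolution output length:
L = N + M - 1
  = 806 + 71 - 1
  = 876 samples

876


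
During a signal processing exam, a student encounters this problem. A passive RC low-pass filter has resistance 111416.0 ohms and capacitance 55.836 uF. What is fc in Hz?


Cutoff frequency of a first-order RC filter:
fc = 1 / (2 * pi * R * C)
C = 55.836 uF = 5.5836e-05 F
fc = 1 / (2 * pi * 111416.0 * 5.5836e-05)
   = 1 / 39.087845184978
   = 0.025583 Hz

0.025583 Hz


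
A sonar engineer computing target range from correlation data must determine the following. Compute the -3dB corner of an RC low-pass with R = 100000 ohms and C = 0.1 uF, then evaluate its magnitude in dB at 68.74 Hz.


Step 1 — cutoff frequency:
fc = 1 / (2*pi*R*C)
C = 0.1 uF = 1e-07 F
fc = 1 / (2*pi*100000*1e-07)
   = 15.9155 Hz

Step 2 — magnitude at f = 68.74 Hz:
|H(f)| = 1 / sqrt(1 + (f/fc)^2)
f/fc = 68.74 / 15.9155 = 4.31906
|H| = 1 / sqrt(1 + 18.654279) = 0.2255649
|H|_dB = 20*log10(0.2255649) = -12.93 dB

fc = 15.9155 Hz; |H(68.74 Hz)| = -12.93 dB


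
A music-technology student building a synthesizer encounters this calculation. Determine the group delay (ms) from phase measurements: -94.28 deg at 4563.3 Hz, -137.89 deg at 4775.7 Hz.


Group delay from phase difference:
tau = -d(phi)/d(omega)
d(phi) = -43.61 deg = -0.761138 rad
d(omega) = 2*pi*(4775.7 - 4563.3) = 1334.5486 rad/s
tau = -(-0.761138) / 1334.5486
    = 0.5703 ms

0.5703 ms


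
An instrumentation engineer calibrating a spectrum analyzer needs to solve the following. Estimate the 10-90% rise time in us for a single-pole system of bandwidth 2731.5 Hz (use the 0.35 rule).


Rise time from bandwidth relationship:
tr = 0.35 / BW
   = 0.35 / 2731.5
   = 0.0001281347245 s
   = 128.1347 us

128.1347 us


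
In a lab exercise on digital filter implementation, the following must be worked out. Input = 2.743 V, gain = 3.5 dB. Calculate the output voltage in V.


Output voltage from dB gain:
V_out = V_in * 10^(gain_dB / 20)
      = 2.743 * 10^(3.5 / 20)
      = 2.743 * 1.496236
      = 4.1042 V

4.1042 V


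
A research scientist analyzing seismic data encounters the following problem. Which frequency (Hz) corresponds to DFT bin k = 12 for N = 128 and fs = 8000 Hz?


Frequency of DFT bin k:
f_k = k * fs / N
    = 12 * 8000 / 128
    = 96000 / 128
    = 750.0 Hz

750.0 Hz


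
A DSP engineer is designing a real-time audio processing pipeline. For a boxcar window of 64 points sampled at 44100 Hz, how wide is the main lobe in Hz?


Main lobe width for a rectangular window:
Width = 2 * fs / N
      = 2 * 44100 / 64
      = 88200 / 64
      = 1378.125 Hz

1378.125 Hz


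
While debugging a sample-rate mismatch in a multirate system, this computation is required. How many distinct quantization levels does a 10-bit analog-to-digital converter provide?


Number of quantization levels = 2^N
= 2^10
= 1024

1024


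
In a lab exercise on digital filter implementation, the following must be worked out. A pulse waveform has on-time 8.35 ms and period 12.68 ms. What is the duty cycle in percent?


Duty cycle as a percentage:
DC = (t_on / T) * 100
   = (8.35 / 12.68) * 100
   = 0.658517 * 100
   = 65.85 %

65.85 %


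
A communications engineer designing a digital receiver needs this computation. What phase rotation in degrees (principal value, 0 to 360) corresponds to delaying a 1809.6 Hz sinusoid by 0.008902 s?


Phase shift from frequency and time delay:
phi = 360 * f * t_delay
    = 360 * 1809.6 * 0.008902
    = 5799.26 degrees
    mod 360 = 39.26 degrees

39.26 degrees


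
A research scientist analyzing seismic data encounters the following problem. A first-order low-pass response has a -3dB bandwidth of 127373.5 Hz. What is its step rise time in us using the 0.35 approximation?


Rise time from bandwidth relationship:
tr = 0.35 / BW
   = 0.35 / 127373.5
   = 2.747824312e-06 s
   = 2.7478 us

2.7478 us


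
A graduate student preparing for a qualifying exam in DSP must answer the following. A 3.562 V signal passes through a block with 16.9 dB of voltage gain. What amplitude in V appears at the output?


Output voltage from dB gain:
V_out = V_in * 10^(gain_dB / 20)
      = 3.562 * 10^(16.9 / 20)
      = 3.562 * 6.99842
      = 24.9284 V

24.9284 V


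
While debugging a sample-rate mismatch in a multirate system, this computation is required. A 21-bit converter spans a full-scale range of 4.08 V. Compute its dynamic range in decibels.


Dynamic range from full-scale to LSB:
V_min = V_max / 2^bits = 4.08 / 2^21
DR = 20 * log10(V_max / V_min)
   = 20 * log10(2^21)
   = 20 * 21 * log10(2)
   = 126.43 dB

126.43 dB


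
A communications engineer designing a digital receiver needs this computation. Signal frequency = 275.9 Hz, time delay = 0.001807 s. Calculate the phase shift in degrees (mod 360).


Phase shift from frequency and time delay:
phi = 360 * f * t_delay
    = 360 * 275.9 * 0.001807
    = 179.48 degrees
    mod 360 = 179.48 degrees

179.48 degrees


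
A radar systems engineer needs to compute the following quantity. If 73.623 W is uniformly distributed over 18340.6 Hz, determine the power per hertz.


Power spectral density:
PSD = P / BW
    = 73.623 / 18340.6
    = 0.00401421 W/Hz

0.00401421 W/Hz


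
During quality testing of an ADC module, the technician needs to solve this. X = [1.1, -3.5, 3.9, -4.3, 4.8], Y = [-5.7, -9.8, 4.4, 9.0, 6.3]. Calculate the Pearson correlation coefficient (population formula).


Pearson correlation coefficient (population):
r = cov(X,Y) / (std(X) * std(Y))
Mean X = 0.4, Mean Y = 0.84
Cov(X,Y) = 7.01
Std(X) = 3.725587, Std(Y) = 7.280824
r = 0.2584

0.2584


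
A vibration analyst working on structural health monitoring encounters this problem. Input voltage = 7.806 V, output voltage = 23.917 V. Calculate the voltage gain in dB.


Voltage gain in dB:
G = 20 * log10(Vout / Vin)
  = 20 * log10(23.917 / 7.806)
  = 20 * log10(3.063925)
  = 20 * 0.486278
  = 9.73 dB

9.73 dB


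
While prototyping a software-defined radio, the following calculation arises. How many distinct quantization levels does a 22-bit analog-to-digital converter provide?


Number of quantization levels = 2^N
= 2^22
= 4194304

4194304


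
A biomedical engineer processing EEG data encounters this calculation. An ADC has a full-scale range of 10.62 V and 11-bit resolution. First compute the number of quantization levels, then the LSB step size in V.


Step 1 — number of quantization levels:
L = 2^N = 2^11 = 2048

Step 2 — LSB step size:
delta = Vfs / L
      = 10.62 / 2048
      = 0.00518555 V

Levels = 2048; step size = 0.00518555 V


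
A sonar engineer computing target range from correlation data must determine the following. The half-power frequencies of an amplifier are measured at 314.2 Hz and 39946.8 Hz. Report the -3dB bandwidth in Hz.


Bandwidth is the difference of -3dB frequencies:
BW = f_high - f_low
   = 39946.8 - 314.2
   = 39632.6 Hz

39632.6 Hz


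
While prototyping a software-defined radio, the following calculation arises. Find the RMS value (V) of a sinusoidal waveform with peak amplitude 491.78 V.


RMS voltage for a sinusoidal waveform:
V_rms = V_peak / sqrt(2)
      = 491.78 / 1.414214
      = 347.741 V

347.741 V


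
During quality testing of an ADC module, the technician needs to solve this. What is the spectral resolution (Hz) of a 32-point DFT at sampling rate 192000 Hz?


DFT frequency resolution:
df = fs / N
   = 192000 / 32
   = 6000.0 Hz

6000.0 Hz


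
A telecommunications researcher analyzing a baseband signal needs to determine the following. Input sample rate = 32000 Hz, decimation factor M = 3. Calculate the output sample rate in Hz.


Decimation reduces the sample rate:
fs_out = fs_in / M
       = 32000 / 3
       = 10666.6667 Hz

10666.6667 Hz


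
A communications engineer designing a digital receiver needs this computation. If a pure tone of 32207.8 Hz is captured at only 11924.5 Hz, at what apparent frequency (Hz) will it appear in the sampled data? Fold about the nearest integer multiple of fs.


Compute the nearest integer multiple of fs to the signal:
n = round(32207.8 / 11924.5) = 3
f_alias = |32207.8 - 3 * 11924.5|
        = |32207.8 - 35773.5|
        = 3565.7 Hz

3565.7


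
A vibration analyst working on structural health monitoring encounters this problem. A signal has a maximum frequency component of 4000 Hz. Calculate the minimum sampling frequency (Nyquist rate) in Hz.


The Nyquist rate is twice the maximum frequency component.
fs_min = 2 * fmax
      = 2 * 4000
      = 8000 Hz

8000


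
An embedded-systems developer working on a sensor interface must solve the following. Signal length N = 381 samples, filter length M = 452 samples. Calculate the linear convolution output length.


Linear convolution output length:
L = N + M - 1
  = 381 + 452 - 1
  = 832 samples

832


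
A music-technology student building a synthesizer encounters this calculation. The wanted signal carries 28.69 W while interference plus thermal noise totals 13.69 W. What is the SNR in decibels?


SNR in decibels:
SNR = 10 * log10(Ps / Pn)
    = 10 * log10(28.69 / 13.69)
    = 10 * log10(2.0957)
    = 10 * 0.3213
    = 3.21 dB

3.21 dB


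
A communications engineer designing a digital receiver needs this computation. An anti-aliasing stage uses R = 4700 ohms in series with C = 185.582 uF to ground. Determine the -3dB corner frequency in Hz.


Cutoff frequency of a first-order RC filter:
fc = 1 / (2 * pi * R * C)
C = 185.582 uF = 0.000185582 F
fc = 1 / (2 * pi * 4700 * 0.000185582)
   = 1 / 5.4804166496819
   = 0.182468 Hz

0.182468 Hz


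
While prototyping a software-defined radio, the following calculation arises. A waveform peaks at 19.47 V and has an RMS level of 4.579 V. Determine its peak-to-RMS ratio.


Crest factor is the ratio of peak to RMS:
CF = V_peak / V_rms
   = 19.47 / 4.579
   = 4.252

4.252


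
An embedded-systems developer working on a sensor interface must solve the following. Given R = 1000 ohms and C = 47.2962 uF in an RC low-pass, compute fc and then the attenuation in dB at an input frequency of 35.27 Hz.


Step 1 — cutoff frequency:
fc = 1 / (2*pi*R*C)
C = 47.2962 uF = 4.72962e-05 F
fc = 1 / (2*pi*1000*4.72962e-05)
   = 3.36507 Hz

Step 2 — magnitude at f = 35.27 Hz:
|H(f)| = 1 / sqrt(1 + (f/fc)^2)
f/fc = 35.27 / 3.36507 = 10.481208
|H| = 1 / sqrt(1 + 109.855721) = 0.0949775
|H|_dB = 20*log10(0.0949775) = -20.45 dB

fc = 3.36507 Hz; |H(35.27 Hz)| = -20.45 dB


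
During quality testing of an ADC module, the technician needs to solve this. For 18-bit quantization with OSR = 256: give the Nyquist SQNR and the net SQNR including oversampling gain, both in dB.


Step 1 — baseline SQNR at Nyquist:
SQNR_base = 6.02*N + 1.76
          = 6.02*18 + 1.76
          = 110.12 dB

Step 2 — oversampling processing gain:
G = 10*log10(OSR) = 10*log10(256) = 24.08 dB

Step 3 — total:
SQNR_total = 110.12 + 24.08 = 134.2 dB

Base SQNR = 110.12 dB; oversampled SQNR = 134.2 dB


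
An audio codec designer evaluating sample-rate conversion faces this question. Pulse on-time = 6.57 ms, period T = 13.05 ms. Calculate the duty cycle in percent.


Duty cycle as a percentage:
DC = (t_on / T) * 100
   = (6.57 / 13.05) * 100
   = 0.503448 * 100
   = 50.34 %

50.34 %


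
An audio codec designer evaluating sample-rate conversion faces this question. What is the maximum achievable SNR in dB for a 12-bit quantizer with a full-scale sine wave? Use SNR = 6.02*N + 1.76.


Theoretical SNR for a full-scale sinusoid:
SNR = 6.02 * N + 1.76
    = 6.02 * 12 + 1.76
    = 72.24 + 1.76
    = 74.0 dB

74.0 dB


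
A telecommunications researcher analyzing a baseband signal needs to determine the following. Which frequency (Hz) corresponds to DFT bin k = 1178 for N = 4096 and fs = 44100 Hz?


Frequency of DFT bin k:
f_k = k * fs / N
    = 1178 * 44100 / 4096
    = 51949800 / 4096
    = 12683.057 Hz

12683.057 Hz


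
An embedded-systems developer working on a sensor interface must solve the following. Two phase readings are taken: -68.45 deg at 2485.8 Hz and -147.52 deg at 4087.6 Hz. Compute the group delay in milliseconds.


Group delay from phase difference:
tau = -d(phi)/d(omega)
d(phi) = -79.07 deg = -1.380032 rad
d(omega) = 2*pi*(4087.6 - 2485.8) = 10064.4062 rad/s
tau = -(-1.380032) / 10064.4062
    = 0.1371 ms

0.1371 ms


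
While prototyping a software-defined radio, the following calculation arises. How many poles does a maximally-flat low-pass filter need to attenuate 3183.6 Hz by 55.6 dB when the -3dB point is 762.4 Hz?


Butterworth filter order formula:
n = log10(10^(A/10) - 1) / (2 * log10(f_stop/f_pass))
10^(55.6/10) - 1 = 363077.0548
f_stop/f_pass = 3183.6 / 762.4 = 4.1758
n = 4.4786 -> ceil = 5

5


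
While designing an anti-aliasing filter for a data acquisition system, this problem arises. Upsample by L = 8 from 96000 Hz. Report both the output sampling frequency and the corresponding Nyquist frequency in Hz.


Step 1 — output sample rate after interpolation by L:
fs_out = L * fs_in = 8 * 96000 = 768000 Hz

Step 2 — Nyquist frequency of the output stream:
f_Nyq = fs_out / 2 = 768000 / 2 = 384000.0 Hz

fs_out = 768000 Hz; f_Nyquist = 384000.0 Hz


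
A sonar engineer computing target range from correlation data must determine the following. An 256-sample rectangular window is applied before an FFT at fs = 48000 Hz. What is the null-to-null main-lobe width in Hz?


Main lobe width for a rectangular window:
Width = 2 * fs / N
      = 2 * 48000 / 256
      = 96000 / 256
      = 375.0 Hz

375.0 Hz


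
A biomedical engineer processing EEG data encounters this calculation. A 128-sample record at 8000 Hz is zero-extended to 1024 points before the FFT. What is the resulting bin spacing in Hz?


Frequency resolution after zero-padding:
N_padded = 128 * 8 = 1024
df = fs / N_padded
   = 8000 / 1024
   = 7.8125 Hz

7.8125 Hz


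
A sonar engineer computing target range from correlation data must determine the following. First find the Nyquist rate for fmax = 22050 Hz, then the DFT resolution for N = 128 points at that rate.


Step 1 — Nyquist sampling rate:
fs = 2 * fmax = 2 * 22050 = 44100 Hz

Step 2 — DFT bin spacing:
df = fs / N = 44100 / 128 = 344.5312 Hz

344.5312 Hz


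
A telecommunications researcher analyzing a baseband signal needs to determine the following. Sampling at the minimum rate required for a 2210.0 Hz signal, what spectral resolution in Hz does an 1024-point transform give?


Step 1 — Nyquist sampling rate:
fs = 2 * fmax = 2 * 2210.0 = 4420.0 Hz

Step 2 — DFT bin spacing:
df = fs / N = 4420.0 / 1024 = 4.3164 Hz

4.3164 Hz


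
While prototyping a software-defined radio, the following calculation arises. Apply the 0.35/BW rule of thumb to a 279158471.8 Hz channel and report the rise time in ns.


Rise time from bandwidth relationship:
tr = 0.35 / BW
   = 0.35 / 279158471.8
   = 1.253768147e-09 s
   = 1.2538 ns

1.2538 ns


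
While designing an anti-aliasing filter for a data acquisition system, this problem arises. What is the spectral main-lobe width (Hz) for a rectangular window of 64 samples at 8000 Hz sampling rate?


Main lobe width for a rectangular window:
Width = 2 * fs / N
      = 2 * 8000 / 64
      = 16000 / 64
      = 250.0 Hz

250.0 Hz


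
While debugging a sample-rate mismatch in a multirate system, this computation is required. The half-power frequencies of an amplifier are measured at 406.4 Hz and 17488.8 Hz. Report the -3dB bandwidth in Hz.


Bandwidth is the difference of -3dB frequencies:
BW = f_high - f_low
   = 17488.8 - 406.4
   = 17082.4 Hz

17082.4 Hz


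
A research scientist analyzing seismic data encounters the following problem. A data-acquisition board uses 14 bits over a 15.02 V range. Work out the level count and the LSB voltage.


Step 1 — number of quantization levels:
L = 2^N = 2^14 = 16384

Step 2 — LSB step size:
delta = Vfs / L
      = 15.02 / 16384
      = 0.00091675 V

Levels = 16384; step size = 0.00091675 V


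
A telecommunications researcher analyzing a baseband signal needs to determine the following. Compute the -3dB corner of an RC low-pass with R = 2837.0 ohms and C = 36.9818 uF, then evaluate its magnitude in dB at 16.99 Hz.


Step 1 — cutoff frequency:
fc = 1 / (2*pi*R*C)
C = 36.9818 uF = 3.69818e-05 F
fc = 1 / (2*pi*2837.0*3.69818e-05)
   = 1.51696 Hz

Step 2 — magnitude at f = 16.99 Hz:
|H(f)| = 1 / sqrt(1 + (f/fc)^2)
f/fc = 16.99 / 1.51696 = 11.200032
|H| = 1 / sqrt(1 + 125.440717) = 0.0889317
|H|_dB = 20*log10(0.0889317) = -21.02 dB

fc = 1.51696 Hz; |H(16.99 Hz)| = -21.02 dB


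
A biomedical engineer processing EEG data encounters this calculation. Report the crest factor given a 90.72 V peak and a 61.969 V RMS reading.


Crest factor is the ratio of peak to RMS:
CF = V_peak / V_rms
   = 90.72 / 61.969
   = 1.464

1.464


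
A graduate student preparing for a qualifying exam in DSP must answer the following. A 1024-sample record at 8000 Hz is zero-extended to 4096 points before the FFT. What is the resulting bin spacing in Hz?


Frequency resolution after zero-padding:
N_padded = 1024 * 4 = 4096
df = fs / N_padded
   = 8000 / 4096
   = 1.9531 Hz

1.9531 Hz


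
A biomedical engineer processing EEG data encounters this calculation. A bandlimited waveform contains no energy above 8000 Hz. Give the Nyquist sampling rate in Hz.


The Nyquist rate is twice the maximum frequency component.
fs_min = 2 * fmax
      = 2 * 8000
      = 16000 Hz

16000


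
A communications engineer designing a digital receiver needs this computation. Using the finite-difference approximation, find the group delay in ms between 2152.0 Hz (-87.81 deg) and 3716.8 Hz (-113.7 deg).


Group delay from phase difference:
tau = -d(phi)/d(omega)
d(phi) = -25.89 deg = -0.451866 rad
d(omega) = 2*pi*(3716.8 - 2152.0) = 9831.9284 rad/s
tau = -(-0.451866) / 9831.9284
    = 0.046 ms

0.046 ms


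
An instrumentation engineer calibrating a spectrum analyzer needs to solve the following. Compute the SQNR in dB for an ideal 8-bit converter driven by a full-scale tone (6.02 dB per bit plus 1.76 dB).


Theoretical SNR for a full-scale sinusoid:
SNR = 6.02 * N + 1.76
    = 6.02 * 8 + 1.76
    = 48.16 + 1.76
    = 49.92 dB

49.92 dB


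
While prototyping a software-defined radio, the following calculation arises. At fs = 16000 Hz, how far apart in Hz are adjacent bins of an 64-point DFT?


DFT frequency resolution:
df = fs / N
   = 16000 / 64
   = 250.0 Hz

250.0 Hz


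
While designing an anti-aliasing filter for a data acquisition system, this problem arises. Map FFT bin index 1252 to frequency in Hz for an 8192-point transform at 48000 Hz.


Frequency of DFT bin k:
f_k = k * fs / N
    = 1252 * 48000 / 8192
    = 60096000 / 8192
    = 7335.938 Hz

7335.938 Hz


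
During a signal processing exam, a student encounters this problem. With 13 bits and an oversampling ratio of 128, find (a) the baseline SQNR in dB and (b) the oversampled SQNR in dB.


Step 1 — baseline SQNR at Nyquist:
SQNR_base = 6.02*N + 1.76
          = 6.02*13 + 1.76
          = 80.02 dB

Step 2 — oversampling processing gain:
G = 10*log10(OSR) = 10*log10(128) = 21.07 dB

Step 3 — total:
SQNR_total = 80.02 + 21.07 = 101.09 dB

Base SQNR = 80.02 dB; oversampled SQNR = 101.09 dB


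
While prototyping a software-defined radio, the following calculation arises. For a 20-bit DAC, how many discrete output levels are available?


Number of quantization levels = 2^N
= 2^20
= 1048576

1048576


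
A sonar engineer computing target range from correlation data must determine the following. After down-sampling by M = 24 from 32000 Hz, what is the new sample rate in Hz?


Decimation reduces the sample rate:
fs_out = fs_in / M
       = 32000 / 24
       = 1333.3333 Hz

1333.3333 Hz


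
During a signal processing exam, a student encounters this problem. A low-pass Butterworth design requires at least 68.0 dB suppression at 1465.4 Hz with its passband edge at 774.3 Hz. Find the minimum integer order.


Butterworth filter order formula:
n = log10(10^(A/10) - 1) / (2 * log10(f_stop/f_pass))
10^(68.0/10) - 1 = 6309572.4448
f_stop/f_pass = 1465.4 / 774.3 = 1.8925
n = 12.2723 -> ceil = 13

13


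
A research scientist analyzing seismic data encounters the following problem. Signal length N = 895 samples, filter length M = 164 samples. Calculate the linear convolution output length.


Linear convolution output length:
L = N + M - 1
  = 895 + 164 - 1
  = 1058 samples

1058


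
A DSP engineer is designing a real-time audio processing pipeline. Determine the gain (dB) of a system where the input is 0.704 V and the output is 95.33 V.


Voltage gain in dB:
G = 20 * log10(Vout / Vin)
  = 20 * log10(95.33 / 0.704)
  = 20 * log10(135.411932)
  = 20 * 2.131657
  = 42.63 dB

42.63 dB


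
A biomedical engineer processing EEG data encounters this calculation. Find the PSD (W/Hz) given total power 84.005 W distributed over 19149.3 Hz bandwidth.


Power spectral density:
PSD = P / BW
    = 84.005 / 19149.3
    = 0.00438684 W/Hz

0.00438684 W/Hz


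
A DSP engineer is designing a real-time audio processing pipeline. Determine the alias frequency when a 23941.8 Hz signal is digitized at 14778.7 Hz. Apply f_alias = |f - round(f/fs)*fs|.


Compute the nearest integer multiple of fs to the signal:
n = round(23941.8 / 14778.7) = 2
f_alias = |23941.8 - 2 * 14778.7|
        = |23941.8 - 29557.4|
        = 5615.6 Hz

5615.6


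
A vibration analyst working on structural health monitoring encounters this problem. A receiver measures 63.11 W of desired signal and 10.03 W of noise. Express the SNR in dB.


SNR in decibels:
SNR = 10 * log10(Ps / Pn)
    = 10 * log10(63.11 / 10.03)
    = 10 * log10(6.2921)
    = 10 * 0.7988
    = 7.99 dB

7.99 dB


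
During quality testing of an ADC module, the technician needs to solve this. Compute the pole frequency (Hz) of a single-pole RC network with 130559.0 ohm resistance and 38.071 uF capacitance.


Cutoff frequency of a first-order RC filter:
fc = 1 / (2 * pi * R * C)
C = 38.071 uF = 3.8071e-05 F
fc = 1 / (2 * pi * 130559.0 * 3.8071e-05)
   = 1 / 31.230646013489
   = 0.03202 Hz

0.03202 Hz


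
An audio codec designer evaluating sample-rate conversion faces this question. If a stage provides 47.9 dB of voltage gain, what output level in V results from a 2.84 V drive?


Output voltage from dB gain:
V_out = V_in * 10^(gain_dB / 20)
      = 2.84 * 10^(47.9 / 20)
      = 2.84 * 248.313311
      = 705.2098 V

705.2098 V


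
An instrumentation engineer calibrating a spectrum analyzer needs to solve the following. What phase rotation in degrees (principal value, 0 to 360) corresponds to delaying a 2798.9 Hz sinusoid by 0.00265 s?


Phase shift from frequency and time delay:
phi = 360 * f * t_delay
    = 360 * 2798.9 * 0.00265
    = 2670.15 degrees
    mod 360 = 150.15 degrees

150.15 degrees


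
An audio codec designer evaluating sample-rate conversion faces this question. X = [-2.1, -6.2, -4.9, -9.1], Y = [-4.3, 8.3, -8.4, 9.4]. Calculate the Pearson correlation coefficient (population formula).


Pearson correlation coefficient (population):
r = cov(X,Y) / (std(X) * std(Y))
Mean X = -5.575, Mean Y = 1.25
Cov(X,Y) = -14.73375
Std(X) = 2.517315, Std(Y) = 7.746774
r = -0.7555

-0.7555


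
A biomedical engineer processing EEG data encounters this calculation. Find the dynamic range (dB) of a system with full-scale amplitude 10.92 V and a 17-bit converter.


Dynamic range from full-scale to LSB:
V_min = V_max / 2^bits = 10.92 / 2^17
DR = 20 * log10(V_max / V_min)
   = 20 * log10(2^17)
   = 20 * 17 * log10(2)
   = 102.35 dB

102.35 dB


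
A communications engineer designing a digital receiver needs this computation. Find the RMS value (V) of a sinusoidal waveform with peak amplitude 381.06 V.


RMS voltage for a sinusoidal waveform:
V_rms = V_peak / sqrt(2)
      = 381.06 / 1.414214
      = 269.45 V

269.45 V


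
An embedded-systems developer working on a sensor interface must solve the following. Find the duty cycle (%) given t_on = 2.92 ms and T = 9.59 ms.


Duty cycle as a percentage:
DC = (t_on / T) * 100
   = (2.92 / 9.59) * 100
   = 0.304484 * 100
   = 30.45 %

30.45 %


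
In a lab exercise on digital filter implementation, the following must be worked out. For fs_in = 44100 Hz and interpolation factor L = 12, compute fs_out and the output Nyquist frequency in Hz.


Step 1 — output sample rate after interpolation by L:
fs_out = L * fs_in = 12 * 44100 = 529200 Hz

Step 2 — Nyquist frequency of the output stream:
f_Nyq = fs_out / 2 = 529200 / 2 = 264600.0 Hz

fs_out = 529200 Hz; f_Nyquist = 264600.0 Hz


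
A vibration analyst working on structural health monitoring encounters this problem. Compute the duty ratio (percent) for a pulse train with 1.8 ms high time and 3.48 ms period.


Duty cycle as a percentage:
DC = (t_on / T) * 100
   = (1.8 / 3.48) * 100
   = 0.517241 * 100
   = 51.72 %

51.72 %


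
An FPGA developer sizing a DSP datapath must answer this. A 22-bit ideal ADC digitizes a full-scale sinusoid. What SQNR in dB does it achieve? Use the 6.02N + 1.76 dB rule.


Theoretical SNR for a full-scale sinusoid:
SNR = 6.02 * N + 1.76
    = 6.02 * 22 + 1.76
    = 132.44 + 1.76
    = 134.2 dB

134.2 dB


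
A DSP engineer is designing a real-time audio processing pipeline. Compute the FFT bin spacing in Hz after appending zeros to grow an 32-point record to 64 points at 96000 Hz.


Frequency resolution after zero-padding:
N_padded = 32 * 2 = 64
df = fs / N_padded
   = 96000 / 64
   = 1500.0 Hz

1500.0 Hz


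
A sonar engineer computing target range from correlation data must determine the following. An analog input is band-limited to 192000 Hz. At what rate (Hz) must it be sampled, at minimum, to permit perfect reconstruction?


The Nyquist rate is twice the maximum frequency component.
fs_min = 2 * fmax
      = 2 * 192000
      = 384000 Hz

384000


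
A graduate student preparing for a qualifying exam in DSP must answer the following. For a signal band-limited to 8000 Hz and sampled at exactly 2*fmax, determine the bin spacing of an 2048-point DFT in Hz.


Step 1 — Nyquist sampling rate:
fs = 2 * fmax = 2 * 8000 = 16000 Hz

Step 2 — DFT bin spacing:
df = fs / N = 16000 / 2048 = 7.8125 Hz

7.8125 Hz


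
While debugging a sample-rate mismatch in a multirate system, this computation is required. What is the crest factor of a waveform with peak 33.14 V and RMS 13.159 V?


Crest factor is the ratio of peak to RMS:
CF = V_peak / V_rms
   = 33.14 / 13.159
   = 2.5184

2.5184


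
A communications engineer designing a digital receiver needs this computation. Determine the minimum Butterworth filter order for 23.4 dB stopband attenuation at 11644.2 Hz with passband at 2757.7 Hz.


Butterworth filter order formula:
n = log10(10^(A/10) - 1) / (2 * log10(f_stop/f_pass))
10^(23.4/10) - 1 = 217.7762
f_stop/f_pass = 11644.2 / 2757.7 = 4.2224
n = 1.8687 -> ceil = 2

2


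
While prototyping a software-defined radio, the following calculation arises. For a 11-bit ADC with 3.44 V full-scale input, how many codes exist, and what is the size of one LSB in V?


Step 1 — number of quantization levels:
L = 2^N = 2^11 = 2048

Step 2 — LSB step size:
delta = Vfs / L
      = 3.44 / 2048
      = 0.00167969 V

Levels = 2048; step size = 0.00167969 V


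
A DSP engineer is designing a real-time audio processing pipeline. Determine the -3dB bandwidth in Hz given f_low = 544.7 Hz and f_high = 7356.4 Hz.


Bandwidth is the difference of -3dB frequencies:
BW = f_high - f_low
   = 7356.4 - 544.7
   = 6811.7 Hz

6811.7 Hz


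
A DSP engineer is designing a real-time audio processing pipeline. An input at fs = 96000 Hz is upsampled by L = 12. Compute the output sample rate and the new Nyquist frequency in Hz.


Step 1 — output sample rate after interpolation by L:
fs_out = L * fs_in = 12 * 96000 = 1152000 Hz

Step 2 — Nyquist frequency of the output stream:
f_Nyq = fs_out / 2 = 1152000 / 2 = 576000.0 Hz

fs_out = 1152000 Hz; f_Nyquist = 576000.0 Hz


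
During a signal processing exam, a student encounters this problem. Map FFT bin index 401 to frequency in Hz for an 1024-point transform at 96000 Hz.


Frequency of DFT bin k:
f_k = k * fs / N
    = 401 * 96000 / 1024
    = 38496000 / 1024
    = 37593.75 Hz

37593.75 Hz


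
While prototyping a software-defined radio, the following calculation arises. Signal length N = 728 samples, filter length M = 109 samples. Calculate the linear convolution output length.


Linear convolution output length:
L = N + M - 1
  = 728 + 109 - 1
  = 836 samples

836


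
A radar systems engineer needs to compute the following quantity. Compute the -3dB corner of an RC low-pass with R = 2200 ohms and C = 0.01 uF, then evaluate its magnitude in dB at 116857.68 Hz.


Step 1 — cutoff frequency:
fc = 1 / (2*pi*R*C)
C = 0.01 uF = 1e-08 F
fc = 1 / (2*pi*2200*1e-08)
   = 7234.316 Hz

Step 2 — magnitude at f = 116857.68 Hz:
|H(f)| = 1 / sqrt(1 + (f/fc)^2)
f/fc = 116857.68 / 7234.316 = 16.153245
|H| = 1 / sqrt(1 + 260.927324) = 0.0617888
|H|_dB = 20*log10(0.0617888) = -24.18 dB

fc = 7234.316 Hz; |H(116857.68 Hz)| = -24.18 dB


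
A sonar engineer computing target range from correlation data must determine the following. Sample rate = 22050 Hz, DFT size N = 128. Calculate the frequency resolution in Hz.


DFT frequency resolution:
df = fs / N
   = 22050 / 128
   = 172.2656 Hz

172.2656 Hz


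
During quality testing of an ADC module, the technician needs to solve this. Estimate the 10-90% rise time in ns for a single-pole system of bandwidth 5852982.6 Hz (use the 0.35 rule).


Rise time from bandwidth relationship:
tr = 0.35 / BW
   = 0.35 / 5852982.6
   = 5.979857176e-08 s
   = 59.7986 ns

59.7986 ns


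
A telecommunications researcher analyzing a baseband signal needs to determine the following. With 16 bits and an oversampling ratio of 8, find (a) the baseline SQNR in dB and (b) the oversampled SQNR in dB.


Step 1 — baseline SQNR at Nyquist:
SQNR_base = 6.02*N + 1.76
          = 6.02*16 + 1.76
          = 98.08 dB

Step 2 — oversampling processing gain:
G = 10*log10(OSR) = 10*log10(8) = 9.03 dB

Step 3 — total:
SQNR_total = 98.08 + 9.03 = 107.11 dB

Base SQNR = 98.08 dB; oversampled SQNR = 107.11 dB


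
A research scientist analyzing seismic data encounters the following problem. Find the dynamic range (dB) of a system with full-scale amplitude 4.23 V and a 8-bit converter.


Dynamic range from full-scale to LSB:
V_min = V_max / 2^bits = 4.23 / 2^8
DR = 20 * log10(V_max / V_min)
   = 20 * log10(2^8)
   = 20 * 8 * log10(2)
   = 48.16 dB

48.16 dB


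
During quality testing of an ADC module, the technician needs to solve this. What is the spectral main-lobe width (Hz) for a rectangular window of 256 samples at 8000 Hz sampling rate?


Main lobe width for a rectangular window:
Width = 2 * fs / N
      = 2 * 8000 / 256
      = 16000 / 256
      = 62.5 Hz

62.5 Hz


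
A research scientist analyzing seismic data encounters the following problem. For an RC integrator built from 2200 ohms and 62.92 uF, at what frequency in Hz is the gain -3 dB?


Cutoff frequency of a first-order RC filter:
fc = 1 / (2 * pi * R * C)
C = 62.92 uF = 6.292e-05 F
fc = 1 / (2 * pi * 2200 * 6.292e-05)
   = 1 / 0.86974364296103
   = 1.149764 Hz

1.149764 Hz


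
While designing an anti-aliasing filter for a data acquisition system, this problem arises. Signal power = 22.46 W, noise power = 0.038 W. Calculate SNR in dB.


SNR in decibels:
SNR = 10 * log10(Ps / Pn)
    = 10 * log10(22.46 / 0.038)
    = 10 * log10(591.0526)
    = 10 * 2.7716
    = 27.72 dB

27.72 dB


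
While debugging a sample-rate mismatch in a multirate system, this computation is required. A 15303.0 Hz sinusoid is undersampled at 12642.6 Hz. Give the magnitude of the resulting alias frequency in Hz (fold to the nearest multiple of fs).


Compute the nearest integer multiple of fs to the signal:
n = round(15303.0 / 12642.6) = 1
f_alias = |15303.0 - 1 * 12642.6|
        = |15303.0 - 12642.6|
        = 2660.4 Hz

2660.4


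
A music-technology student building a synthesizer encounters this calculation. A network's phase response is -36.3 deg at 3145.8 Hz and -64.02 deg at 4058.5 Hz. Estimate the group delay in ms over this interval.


Group delay from phase difference:
tau = -d(phi)/d(omega)
d(phi) = -27.72 deg = -0.483805 rad
d(omega) = 2*pi*(4058.5 - 3145.8) = 5734.6632 rad/s
tau = -(-0.483805) / 5734.6632
    = 0.0844 ms

0.0844 ms


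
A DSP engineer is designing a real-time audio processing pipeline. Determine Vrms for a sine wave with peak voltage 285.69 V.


RMS voltage for a sinusoidal waveform:
V_rms = V_peak / sqrt(2)
      = 285.69 / 1.414214
      = 202.013 V

202.013 V


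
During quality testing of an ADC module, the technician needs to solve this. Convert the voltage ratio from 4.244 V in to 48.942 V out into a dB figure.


Voltage gain in dB:
G = 20 * log10(Vout / Vin)
  = 20 * log10(48.942 / 4.244)
  = 20 * log10(11.532045)
  = 20 * 1.061906
  = 21.24 dB

21.24 dB


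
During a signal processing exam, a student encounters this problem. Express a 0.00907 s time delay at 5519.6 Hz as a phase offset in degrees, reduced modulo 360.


Phase shift from frequency and time delay:
phi = 360 * f * t_delay
    = 360 * 5519.6 * 0.00907
    = 18022.6 degrees
    mod 360 = 22.6 degrees

22.6 degrees


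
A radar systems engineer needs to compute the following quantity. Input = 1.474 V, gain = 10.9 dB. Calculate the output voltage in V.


Output voltage from dB gain:
V_out = V_in * 10^(gain_dB / 20)
      = 1.474 * 10^(10.9 / 20)
      = 1.474 * 3.507519
      = 5.1701 V

5.1701 V


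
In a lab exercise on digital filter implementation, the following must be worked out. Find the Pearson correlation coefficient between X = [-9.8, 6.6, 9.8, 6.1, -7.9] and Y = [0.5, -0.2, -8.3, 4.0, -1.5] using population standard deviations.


Pearson correlation coefficient (population):
r = cov(X,Y) / (std(X) * std(Y))
Mean X = 0.96, Mean Y = -1.1
Cov(X,Y) = -9.206
Std(X) = 8.13206, Std(Y) = 4.034352
r = -0.2806

-0.2806
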